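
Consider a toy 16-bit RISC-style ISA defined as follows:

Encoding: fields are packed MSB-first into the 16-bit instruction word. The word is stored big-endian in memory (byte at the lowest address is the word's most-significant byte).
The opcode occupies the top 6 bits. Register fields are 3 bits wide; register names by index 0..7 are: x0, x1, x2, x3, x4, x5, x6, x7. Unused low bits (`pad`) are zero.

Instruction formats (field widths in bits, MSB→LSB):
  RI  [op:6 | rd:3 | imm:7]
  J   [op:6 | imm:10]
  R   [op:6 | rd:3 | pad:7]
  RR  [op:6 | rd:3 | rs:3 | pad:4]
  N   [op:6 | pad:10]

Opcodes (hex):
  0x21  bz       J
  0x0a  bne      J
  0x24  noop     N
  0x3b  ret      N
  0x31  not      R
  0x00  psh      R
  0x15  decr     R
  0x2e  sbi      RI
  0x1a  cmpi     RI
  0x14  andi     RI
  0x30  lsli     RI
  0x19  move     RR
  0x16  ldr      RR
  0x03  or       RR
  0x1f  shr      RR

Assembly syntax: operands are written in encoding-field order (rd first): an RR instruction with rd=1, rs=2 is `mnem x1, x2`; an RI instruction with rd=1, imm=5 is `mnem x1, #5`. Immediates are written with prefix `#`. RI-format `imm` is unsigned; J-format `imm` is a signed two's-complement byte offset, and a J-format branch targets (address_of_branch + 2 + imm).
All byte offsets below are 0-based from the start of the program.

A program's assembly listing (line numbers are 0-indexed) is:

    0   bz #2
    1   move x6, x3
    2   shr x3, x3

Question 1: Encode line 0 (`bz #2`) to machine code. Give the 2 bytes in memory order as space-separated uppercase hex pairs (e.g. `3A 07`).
84 02

0. bz fields op=0x21:6|imm=2:10 → word 8402h → 84 02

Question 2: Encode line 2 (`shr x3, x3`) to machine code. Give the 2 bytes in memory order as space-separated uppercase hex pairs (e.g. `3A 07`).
7D B0

2. shr fields op=0x1f:6|rd=3:3|rs=3:3|pad=0:4 → word 7db0h → 7d b0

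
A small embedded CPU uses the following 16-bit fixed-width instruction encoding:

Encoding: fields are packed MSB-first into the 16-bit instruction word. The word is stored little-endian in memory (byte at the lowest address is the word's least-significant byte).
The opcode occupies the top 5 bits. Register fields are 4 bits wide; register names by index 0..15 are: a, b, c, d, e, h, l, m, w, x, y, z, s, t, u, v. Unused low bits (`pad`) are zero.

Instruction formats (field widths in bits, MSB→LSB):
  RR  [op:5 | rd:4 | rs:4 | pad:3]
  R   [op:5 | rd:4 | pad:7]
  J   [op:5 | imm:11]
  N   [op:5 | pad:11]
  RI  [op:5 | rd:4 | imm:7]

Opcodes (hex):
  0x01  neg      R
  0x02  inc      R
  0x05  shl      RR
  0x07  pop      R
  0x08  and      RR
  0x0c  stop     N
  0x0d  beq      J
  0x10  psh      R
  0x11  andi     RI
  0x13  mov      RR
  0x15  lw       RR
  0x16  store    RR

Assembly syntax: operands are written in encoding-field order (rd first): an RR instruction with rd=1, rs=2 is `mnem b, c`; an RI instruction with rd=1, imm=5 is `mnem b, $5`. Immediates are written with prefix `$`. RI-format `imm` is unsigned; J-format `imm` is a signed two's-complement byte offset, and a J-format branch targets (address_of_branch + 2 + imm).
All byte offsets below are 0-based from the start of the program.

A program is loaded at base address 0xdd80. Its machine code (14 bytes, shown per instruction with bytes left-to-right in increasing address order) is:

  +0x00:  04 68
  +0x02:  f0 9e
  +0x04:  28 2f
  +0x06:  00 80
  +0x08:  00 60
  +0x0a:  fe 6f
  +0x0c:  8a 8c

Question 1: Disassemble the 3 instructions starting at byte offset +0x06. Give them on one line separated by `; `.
psh a; stop; beq $-2

off 0x06: read 00 80 as little → 0x8000
  opcode bits[15:11]=0x10: psh/R
  rd@[10:7]=0x0 ⇒ a
off 0x08: read 00 60 as little → 0x6000
  opcode bits[15:11]=0xc: stop/N
off 0x0a: read fe 6f as little → 0x6ffe
  opcode bits[15:11]=0xd: beq/J
  imm@[10:0]=0x7fe (s11→-2) ⇒ $-2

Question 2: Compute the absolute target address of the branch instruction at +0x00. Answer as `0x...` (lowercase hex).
0xdd86

@+00  little-endian(04 68) = 0x6804
  top 5b → 0xd → beq [J]
  [10:0] imm=4 = $4
  target = base 0xdd80 + off 0x00 + 2 + imm 4 = 0xdd86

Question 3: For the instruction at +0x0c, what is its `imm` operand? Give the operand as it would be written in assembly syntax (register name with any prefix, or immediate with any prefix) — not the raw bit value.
+0x0c: 8a 8c ⇒ word 0x8c8a (little)
  opcode bits[15:11]=0x11: andi/RI
  rd: (w>>7)&0xf=0x9 → x
  imm: (w>>0)&0x7f=0xa → $10

$10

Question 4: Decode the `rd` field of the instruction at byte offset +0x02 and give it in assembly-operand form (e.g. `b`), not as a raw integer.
t

@+02  little-endian(f0 9e) = 0x9ef0
  top 5b → 0x13 → mov [RR]
  rd@[10:7]=0xd ⇒ t
  rs@[6:3]=0xe ⇒ u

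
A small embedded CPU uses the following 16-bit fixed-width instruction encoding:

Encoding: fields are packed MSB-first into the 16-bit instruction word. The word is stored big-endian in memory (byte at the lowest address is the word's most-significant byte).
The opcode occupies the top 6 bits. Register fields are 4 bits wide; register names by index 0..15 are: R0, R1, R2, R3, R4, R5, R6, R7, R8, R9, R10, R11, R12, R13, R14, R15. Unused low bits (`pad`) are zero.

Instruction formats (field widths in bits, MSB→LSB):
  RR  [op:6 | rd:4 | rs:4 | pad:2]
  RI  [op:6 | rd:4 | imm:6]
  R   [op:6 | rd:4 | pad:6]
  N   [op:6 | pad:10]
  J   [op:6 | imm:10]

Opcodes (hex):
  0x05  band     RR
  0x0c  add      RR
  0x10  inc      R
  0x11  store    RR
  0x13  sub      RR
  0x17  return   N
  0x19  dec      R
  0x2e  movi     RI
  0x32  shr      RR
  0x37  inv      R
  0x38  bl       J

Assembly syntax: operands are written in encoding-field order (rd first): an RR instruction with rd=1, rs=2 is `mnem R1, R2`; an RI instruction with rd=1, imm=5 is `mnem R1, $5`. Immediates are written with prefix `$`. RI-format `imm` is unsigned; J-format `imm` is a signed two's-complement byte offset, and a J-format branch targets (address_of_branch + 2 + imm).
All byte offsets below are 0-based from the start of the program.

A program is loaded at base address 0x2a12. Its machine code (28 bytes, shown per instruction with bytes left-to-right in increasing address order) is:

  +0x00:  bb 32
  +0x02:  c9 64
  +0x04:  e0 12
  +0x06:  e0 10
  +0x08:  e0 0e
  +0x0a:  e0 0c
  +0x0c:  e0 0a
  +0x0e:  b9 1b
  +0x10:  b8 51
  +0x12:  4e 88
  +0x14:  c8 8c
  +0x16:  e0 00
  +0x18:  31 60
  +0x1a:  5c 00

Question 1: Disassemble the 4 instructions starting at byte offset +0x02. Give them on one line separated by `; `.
shr R5, R9; bl $18; bl $16; bl $14

@+02  big-endian(c9 64) = 0xc964
  op=0xc964>>10=0x32 ⇒ shr (RR)
  rd@[9:6]=0x5 ⇒ R5
  rs@[5:2]=0x9 ⇒ R9
@+04  big-endian(e0 12) = 0xe012
  op=0xe012>>10=0x38 ⇒ bl (J)
  imm@[9:0]=0x12 ⇒ $18
@+06  big-endian(e0 10) = 0xe010
  op=0xe010>>10=0x38 ⇒ bl (J)
  imm@[9:0]=0x10 ⇒ $16
@+08  big-endian(e0 0e) = 0xe00e
  op=0xe00e>>10=0x38 ⇒ bl (J)
  imm@[9:0]=0xe ⇒ $14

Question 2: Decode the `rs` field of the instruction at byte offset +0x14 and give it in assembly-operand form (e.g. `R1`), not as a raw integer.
@+14  big-endian(c8 8c) = 0xc88c
  opcode bits[15:10]=0x32: shr/RR
  [9:6] rd=2 = R2
  [5:2] rs=3 = R3

R3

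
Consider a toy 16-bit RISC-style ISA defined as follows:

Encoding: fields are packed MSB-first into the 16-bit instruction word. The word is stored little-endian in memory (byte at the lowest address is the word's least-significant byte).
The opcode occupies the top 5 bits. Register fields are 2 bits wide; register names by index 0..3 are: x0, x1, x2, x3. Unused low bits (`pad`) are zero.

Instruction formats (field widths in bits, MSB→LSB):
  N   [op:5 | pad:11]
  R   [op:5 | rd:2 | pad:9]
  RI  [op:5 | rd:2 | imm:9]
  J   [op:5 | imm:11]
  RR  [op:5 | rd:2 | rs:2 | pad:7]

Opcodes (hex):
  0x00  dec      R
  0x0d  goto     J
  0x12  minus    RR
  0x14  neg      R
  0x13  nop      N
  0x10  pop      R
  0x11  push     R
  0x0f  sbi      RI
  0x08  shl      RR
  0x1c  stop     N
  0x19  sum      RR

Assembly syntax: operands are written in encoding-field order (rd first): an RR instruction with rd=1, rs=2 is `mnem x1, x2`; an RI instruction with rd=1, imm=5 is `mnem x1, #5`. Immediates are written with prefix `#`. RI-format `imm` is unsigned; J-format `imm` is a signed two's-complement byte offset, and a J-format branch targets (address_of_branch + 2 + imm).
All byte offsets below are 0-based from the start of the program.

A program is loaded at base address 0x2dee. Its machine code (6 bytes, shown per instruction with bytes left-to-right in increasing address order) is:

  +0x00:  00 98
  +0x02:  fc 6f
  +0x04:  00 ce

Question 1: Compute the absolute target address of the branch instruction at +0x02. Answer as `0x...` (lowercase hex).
0x2dee

+0x02: fc 6f ⇒ word 0x6ffc (little)
  op=0x6ffc>>11=0xd ⇒ goto (J)
  imm@[10:0]=0x7fc (s11→-4) ⇒ #-4
  target = base 0x2dee + off 0x02 + 2 + imm -4 = 0x2dee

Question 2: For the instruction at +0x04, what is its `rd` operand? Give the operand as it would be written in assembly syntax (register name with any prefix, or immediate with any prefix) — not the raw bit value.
x3

off 0x04: read 00 ce as little → 0xce00
  op=0xce00>>11=0x19 ⇒ sum (RR)
  [10:9] rd=3 = x3
  [8:7] rs=0 = x0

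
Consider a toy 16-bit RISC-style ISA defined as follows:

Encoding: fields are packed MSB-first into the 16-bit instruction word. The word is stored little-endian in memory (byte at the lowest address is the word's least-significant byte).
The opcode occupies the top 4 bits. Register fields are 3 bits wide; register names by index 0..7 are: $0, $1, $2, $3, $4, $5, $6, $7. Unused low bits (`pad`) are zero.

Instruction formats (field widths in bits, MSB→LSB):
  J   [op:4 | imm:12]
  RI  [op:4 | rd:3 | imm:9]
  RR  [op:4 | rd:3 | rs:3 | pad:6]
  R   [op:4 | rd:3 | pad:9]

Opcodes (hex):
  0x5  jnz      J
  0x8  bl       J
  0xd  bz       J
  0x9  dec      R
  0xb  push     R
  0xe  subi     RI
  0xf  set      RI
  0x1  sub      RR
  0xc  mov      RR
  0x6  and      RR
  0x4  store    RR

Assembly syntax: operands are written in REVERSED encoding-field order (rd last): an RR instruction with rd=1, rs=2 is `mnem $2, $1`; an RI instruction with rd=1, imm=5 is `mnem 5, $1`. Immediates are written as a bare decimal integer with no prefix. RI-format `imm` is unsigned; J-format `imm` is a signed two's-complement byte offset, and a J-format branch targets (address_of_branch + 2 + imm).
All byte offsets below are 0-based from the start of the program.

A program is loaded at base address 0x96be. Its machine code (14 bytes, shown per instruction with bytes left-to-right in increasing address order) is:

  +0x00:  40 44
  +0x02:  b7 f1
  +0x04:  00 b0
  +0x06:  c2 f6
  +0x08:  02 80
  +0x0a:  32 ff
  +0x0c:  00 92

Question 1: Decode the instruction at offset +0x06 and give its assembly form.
set 194, $3

off 0x06: read c2 f6 as little → 0xf6c2
  op=0xf6c2>>12=0xf ⇒ set (RI)
  rd: (w>>9)&0x7=0x3 → $3
  imm: (w>>0)&0x1ff=0xc2 → 194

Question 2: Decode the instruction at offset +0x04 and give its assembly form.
push $0

off 0x04: read 00 b0 as little → 0xb000
  top 4b → 0xb → push [R]
  rd: (w>>9)&0x7=0x0 → $0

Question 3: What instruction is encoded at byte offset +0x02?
set 439, $0

[02] b7 f1 → 0xf1b7
  op=0xf1b7>>12=0xf ⇒ set (RI)
  [11:9] rd=0 = $0
  [8:0] imm=439 = 439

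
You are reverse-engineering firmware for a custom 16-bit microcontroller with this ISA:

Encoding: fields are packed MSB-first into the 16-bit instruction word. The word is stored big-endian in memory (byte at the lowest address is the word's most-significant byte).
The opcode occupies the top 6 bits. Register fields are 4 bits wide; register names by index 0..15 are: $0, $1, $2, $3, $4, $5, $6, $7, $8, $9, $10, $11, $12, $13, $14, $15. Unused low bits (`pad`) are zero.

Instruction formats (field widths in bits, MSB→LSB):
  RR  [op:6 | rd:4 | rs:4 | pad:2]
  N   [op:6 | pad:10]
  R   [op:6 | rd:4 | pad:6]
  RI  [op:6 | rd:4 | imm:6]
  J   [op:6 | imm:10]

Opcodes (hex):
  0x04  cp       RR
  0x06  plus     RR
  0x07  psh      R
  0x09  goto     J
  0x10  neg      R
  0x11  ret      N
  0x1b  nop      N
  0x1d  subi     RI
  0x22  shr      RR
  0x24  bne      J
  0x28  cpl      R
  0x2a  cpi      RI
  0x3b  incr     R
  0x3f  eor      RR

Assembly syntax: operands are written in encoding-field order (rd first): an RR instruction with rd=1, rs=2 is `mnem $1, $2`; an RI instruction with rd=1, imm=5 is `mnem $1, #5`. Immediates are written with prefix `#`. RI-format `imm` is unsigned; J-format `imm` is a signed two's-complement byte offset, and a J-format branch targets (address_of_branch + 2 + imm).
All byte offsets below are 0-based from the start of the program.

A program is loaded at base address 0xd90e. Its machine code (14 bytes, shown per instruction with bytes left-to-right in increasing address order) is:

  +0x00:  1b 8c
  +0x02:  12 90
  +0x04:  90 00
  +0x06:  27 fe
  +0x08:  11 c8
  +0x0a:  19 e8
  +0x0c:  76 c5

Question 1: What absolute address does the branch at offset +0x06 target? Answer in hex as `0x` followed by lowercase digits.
[06] 27 fe → 0x27fe
  op=0x27fe>>10=0x9 ⇒ goto (J)
  imm: (w>>0)&0x3ff=0x3fe (s10→-2) → #-2
  target = base 0xd90e + off 0x06 + 2 + imm -2 = 0xd914

0xd914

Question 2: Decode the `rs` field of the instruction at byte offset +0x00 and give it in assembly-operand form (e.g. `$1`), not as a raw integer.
off 0x00: read 1b 8c as big → 0x1b8c
  top 6b → 0x6 → plus [RR]
  rd: (w>>6)&0xf=0xe → $14
  rs: (w>>2)&0xf=0x3 → $3

$3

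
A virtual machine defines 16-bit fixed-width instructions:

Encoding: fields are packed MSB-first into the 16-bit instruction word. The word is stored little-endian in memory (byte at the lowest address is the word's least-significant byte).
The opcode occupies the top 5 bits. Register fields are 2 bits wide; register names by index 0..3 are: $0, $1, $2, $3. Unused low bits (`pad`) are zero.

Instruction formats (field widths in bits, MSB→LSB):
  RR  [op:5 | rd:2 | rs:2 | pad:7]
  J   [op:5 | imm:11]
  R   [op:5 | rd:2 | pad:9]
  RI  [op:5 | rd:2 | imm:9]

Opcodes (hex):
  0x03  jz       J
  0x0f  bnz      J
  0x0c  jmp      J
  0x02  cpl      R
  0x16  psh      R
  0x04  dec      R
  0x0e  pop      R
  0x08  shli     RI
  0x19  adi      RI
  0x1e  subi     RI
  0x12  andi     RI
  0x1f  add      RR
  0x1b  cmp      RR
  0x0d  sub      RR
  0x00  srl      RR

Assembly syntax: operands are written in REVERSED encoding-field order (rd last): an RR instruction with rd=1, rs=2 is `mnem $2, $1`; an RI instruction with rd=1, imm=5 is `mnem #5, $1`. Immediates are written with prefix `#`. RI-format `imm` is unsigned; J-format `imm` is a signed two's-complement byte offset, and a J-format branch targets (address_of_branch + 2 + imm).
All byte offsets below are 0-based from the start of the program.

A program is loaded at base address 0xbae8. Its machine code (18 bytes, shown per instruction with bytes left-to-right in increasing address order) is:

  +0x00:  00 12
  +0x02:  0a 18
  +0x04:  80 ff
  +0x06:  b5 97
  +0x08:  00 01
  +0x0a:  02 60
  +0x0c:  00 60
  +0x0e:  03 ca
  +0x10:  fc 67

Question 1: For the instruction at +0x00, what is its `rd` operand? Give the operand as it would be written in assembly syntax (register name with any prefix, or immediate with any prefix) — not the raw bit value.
off 0x00: read 00 12 as little → 0x1200
  opcode bits[15:11]=0x2: cpl/R
  rd@[10:9]=0x1 ⇒ $1

$1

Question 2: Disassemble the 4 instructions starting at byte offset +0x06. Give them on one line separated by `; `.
andi #437, $3; srl $2, $0; jmp #2; jmp #0

+0x06: b5 97 ⇒ word 0x97b5 (little)
  top 5b → 0x12 → andi [RI]
  rd@[10:9]=0x3 ⇒ $3
  imm@[8:0]=0x1b5 ⇒ #437
+0x08: 00 01 ⇒ word 0x0100 (little)
  top 5b → 0x0 → srl [RR]
  rd@[10:9]=0x0 ⇒ $0
  rs@[8:7]=0x2 ⇒ $2
+0x0a: 02 60 ⇒ word 0x6002 (little)
  top 5b → 0xc → jmp [J]
  imm@[10:0]=0x2 ⇒ #2
+0x0c: 00 60 ⇒ word 0x6000 (little)
  top 5b → 0xc → jmp [J]
  imm@[10:0]=0x0 ⇒ #0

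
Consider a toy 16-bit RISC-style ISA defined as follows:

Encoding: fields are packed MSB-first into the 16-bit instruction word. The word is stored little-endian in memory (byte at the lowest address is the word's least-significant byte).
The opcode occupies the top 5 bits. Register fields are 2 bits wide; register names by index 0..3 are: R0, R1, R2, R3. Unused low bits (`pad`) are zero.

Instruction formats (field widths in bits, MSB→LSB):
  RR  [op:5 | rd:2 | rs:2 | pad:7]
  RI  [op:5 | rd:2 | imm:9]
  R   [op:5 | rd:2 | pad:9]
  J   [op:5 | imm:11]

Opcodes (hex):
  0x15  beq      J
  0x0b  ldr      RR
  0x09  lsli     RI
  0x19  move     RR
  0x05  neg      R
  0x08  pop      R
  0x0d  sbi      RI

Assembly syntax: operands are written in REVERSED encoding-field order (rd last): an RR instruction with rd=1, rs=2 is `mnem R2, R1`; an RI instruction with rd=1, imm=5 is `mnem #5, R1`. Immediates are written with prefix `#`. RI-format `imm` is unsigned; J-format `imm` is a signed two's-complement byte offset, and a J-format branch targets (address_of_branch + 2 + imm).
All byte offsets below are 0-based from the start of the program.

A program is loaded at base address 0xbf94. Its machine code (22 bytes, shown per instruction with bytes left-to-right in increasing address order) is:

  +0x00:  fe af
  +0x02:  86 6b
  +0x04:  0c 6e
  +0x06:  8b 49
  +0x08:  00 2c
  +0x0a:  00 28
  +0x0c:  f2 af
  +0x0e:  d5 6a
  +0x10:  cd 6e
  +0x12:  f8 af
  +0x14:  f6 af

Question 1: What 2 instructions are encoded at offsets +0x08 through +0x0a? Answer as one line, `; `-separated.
neg R2; neg R0

@+08  little-endian(00 2c) = 0x2c00
  top 5b → 0x5 → neg [R]
  [10:9] rd=2 = R2
@+0a  little-endian(00 28) = 0x2800
  top 5b → 0x5 → neg [R]
  [10:9] rd=0 = R0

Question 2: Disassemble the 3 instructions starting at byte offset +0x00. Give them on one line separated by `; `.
beq #-2; sbi #390, R1; sbi #12, R3

@+00  little-endian(fe af) = 0xaffe
  op=0xaffe>>11=0x15 ⇒ beq (J)
  [10:0] imm=2046 (s11→-2) = #-2
@+02  little-endian(86 6b) = 0x6b86
  op=0x6b86>>11=0xd ⇒ sbi (RI)
  [10:9] rd=1 = R1
  [8:0] imm=390 = #390
@+04  little-endian(0c 6e) = 0x6e0c
  op=0x6e0c>>11=0xd ⇒ sbi (RI)
  [10:9] rd=3 = R3
  [8:0] imm=12 = #12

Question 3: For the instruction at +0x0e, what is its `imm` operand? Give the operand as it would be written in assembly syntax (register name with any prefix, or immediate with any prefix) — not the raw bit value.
#213

+0x0e: d5 6a ⇒ word 0x6ad5 (little)
  opcode bits[15:11]=0xd: sbi/RI
  [10:9] rd=1 = R1
  [8:0] imm=213 = #213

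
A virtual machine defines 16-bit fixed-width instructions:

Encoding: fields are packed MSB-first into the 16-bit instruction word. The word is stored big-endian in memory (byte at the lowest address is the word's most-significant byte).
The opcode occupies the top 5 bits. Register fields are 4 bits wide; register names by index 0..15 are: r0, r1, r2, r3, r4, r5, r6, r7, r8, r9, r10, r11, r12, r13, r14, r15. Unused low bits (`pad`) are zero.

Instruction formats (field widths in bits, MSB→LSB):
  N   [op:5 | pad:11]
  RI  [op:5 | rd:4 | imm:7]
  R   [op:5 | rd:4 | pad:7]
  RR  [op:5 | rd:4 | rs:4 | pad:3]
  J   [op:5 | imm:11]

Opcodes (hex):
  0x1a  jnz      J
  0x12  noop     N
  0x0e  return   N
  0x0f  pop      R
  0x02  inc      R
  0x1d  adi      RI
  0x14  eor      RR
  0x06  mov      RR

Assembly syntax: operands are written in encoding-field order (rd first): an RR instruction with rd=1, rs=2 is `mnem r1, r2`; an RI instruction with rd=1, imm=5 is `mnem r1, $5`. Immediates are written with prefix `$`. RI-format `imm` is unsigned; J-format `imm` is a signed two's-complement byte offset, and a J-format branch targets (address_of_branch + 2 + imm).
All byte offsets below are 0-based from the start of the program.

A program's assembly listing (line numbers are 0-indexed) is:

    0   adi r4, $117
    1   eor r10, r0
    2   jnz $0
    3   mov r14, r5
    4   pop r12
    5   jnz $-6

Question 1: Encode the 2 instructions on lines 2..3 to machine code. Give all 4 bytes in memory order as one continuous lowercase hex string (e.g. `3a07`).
d0003728

2. jnz fields op=0x1a:5|imm=0:11 → word d000h → d0 00
3. mov fields op=0x6:5|rd=14:4|rs=5:4|pad=0:3 → word 3728h → 37 28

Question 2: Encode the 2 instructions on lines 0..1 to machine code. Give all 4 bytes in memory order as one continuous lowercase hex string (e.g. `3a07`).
ea75a500

line 0 (adi): pack op=0x1d:5|rd=4:4|imm=117:7 = 0xea75; big→ ea 75
line 1 (eor): pack op=0x14:5|rd=10:4|rs=0:4|pad=0:3 = 0xa500; big→ a5 00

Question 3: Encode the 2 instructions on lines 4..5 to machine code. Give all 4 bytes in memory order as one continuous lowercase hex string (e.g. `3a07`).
7e00d7fa

line 4 (pop): pack op=0xf:5|rd=12:4|pad=0:7 = 0x7e00; big→ 7e 00
line 5 (jnz): pack op=0x1a:5|imm=-6:11 = 0xd7fa; big→ d7 fa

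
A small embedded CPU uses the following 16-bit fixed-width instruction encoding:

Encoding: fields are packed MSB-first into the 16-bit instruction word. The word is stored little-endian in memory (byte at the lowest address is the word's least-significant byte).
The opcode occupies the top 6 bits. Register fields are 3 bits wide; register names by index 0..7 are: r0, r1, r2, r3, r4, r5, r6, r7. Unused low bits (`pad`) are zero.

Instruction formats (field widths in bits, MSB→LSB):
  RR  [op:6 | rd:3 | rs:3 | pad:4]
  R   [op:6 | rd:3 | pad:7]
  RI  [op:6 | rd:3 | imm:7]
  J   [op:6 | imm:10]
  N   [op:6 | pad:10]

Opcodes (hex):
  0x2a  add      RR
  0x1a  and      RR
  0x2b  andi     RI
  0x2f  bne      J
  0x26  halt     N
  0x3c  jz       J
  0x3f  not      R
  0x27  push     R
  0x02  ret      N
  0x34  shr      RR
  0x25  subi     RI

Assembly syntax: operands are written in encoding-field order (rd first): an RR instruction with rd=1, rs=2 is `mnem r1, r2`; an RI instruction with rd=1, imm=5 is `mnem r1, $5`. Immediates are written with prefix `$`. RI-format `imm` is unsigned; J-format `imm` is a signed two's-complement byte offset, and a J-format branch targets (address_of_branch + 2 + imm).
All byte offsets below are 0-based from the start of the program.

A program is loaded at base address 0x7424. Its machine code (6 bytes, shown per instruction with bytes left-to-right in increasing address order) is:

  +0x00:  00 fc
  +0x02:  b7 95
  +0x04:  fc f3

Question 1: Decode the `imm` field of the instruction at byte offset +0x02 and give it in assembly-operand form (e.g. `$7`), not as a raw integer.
$55

@+02  little-endian(b7 95) = 0x95b7
  op=0x95b7>>10=0x25 ⇒ subi (RI)
  rd@[9:7]=0x3 ⇒ r3
  imm@[6:0]=0x37 ⇒ $55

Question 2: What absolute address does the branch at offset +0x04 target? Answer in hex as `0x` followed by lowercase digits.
0x7426

+0x04: fc f3 ⇒ word 0xf3fc (little)
  top 6b → 0x3c → jz [J]
  [9:0] imm=1020 (s10→-4) = $-4
  target = base 0x7424 + off 0x04 + 2 + imm -4 = 0x7426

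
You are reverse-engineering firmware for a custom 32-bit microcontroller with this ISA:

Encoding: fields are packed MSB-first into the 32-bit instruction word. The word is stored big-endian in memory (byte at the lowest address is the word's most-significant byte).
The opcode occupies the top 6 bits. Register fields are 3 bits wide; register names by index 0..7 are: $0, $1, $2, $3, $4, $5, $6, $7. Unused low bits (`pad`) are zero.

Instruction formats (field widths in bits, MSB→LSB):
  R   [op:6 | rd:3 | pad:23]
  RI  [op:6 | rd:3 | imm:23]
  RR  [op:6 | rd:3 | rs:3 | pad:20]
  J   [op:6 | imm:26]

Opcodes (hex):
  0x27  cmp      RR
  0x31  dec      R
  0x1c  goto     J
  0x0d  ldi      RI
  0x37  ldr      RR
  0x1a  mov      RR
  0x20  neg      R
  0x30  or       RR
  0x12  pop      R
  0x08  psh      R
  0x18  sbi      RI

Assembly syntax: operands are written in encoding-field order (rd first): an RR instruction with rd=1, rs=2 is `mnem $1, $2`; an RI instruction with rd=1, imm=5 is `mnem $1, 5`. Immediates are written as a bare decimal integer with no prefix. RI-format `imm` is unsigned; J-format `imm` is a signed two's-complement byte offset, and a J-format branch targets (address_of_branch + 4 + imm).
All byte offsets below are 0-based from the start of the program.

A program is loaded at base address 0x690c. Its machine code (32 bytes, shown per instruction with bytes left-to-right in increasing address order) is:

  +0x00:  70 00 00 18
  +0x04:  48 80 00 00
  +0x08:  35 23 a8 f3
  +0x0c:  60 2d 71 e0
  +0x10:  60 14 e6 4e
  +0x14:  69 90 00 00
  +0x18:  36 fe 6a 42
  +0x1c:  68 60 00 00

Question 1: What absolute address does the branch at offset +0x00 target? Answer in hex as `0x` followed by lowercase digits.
+0x00: 70 00 00 18 ⇒ word 0x70000018 (big)
  op=0x70000018>>26=0x1c ⇒ goto (J)
  [25:0] imm=24 = 24
  target = base 0x690c + off 0x00 + 4 + imm 24 = 0x6928

0x6928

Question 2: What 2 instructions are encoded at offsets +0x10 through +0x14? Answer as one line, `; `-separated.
sbi $0, 1369678; mov $3, $1

off 0x10: read 60 14 e6 4e as big → 0x6014e64e
  op=0x6014e64e>>26=0x18 ⇒ sbi (RI)
  rd@[25:23]=0x0 ⇒ $0
  imm@[22:0]=0x14e64e ⇒ 1369678
off 0x14: read 69 90 00 00 as big → 0x69900000
  op=0x69900000>>26=0x1a ⇒ mov (RR)
  rd@[25:23]=0x3 ⇒ $3
  rs@[22:20]=0x1 ⇒ $1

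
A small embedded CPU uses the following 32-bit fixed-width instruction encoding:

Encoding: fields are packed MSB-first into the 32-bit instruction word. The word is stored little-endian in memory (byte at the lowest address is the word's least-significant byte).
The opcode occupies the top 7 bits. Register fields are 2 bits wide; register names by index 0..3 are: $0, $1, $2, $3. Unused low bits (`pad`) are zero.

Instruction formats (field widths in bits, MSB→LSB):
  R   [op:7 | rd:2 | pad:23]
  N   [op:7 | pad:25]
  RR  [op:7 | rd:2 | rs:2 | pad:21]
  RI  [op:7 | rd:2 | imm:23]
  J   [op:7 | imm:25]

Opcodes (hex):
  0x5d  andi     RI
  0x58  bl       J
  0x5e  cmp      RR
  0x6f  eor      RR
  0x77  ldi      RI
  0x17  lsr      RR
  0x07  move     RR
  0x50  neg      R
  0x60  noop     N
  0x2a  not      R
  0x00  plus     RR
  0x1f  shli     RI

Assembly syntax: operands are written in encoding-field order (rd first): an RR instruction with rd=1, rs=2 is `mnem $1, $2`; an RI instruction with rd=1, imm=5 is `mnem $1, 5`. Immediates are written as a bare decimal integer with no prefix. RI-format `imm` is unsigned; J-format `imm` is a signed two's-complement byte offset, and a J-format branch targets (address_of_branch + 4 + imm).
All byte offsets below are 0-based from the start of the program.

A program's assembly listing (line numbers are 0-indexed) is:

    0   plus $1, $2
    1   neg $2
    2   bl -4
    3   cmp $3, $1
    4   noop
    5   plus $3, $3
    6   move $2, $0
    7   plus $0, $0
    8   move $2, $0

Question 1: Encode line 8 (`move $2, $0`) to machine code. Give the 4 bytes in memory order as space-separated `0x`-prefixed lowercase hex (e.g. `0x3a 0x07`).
0x00 0x00 0x00 0x0f

L8: move op=0x7:7|rd=2:2|rs=0:2|pad=0:21 ⇒ 0x0f000000 ⇒ little 00 00 00 0f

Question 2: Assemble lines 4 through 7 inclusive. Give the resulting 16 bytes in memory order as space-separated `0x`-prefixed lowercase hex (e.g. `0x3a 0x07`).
0x00 0x00 0x00 0xc0 0x00 0x00 0xe0 0x01 0x00 0x00 0x00 0x0f 0x00 0x00 0x00 0x00

L4: noop op=0x60:7|pad=0:25 ⇒ 0xc0000000 ⇒ little 00 00 00 c0
L5: plus op=0x0:7|rd=3:2|rs=3:2|pad=0:21 ⇒ 0x01e00000 ⇒ little 00 00 e0 01
L6: move op=0x7:7|rd=2:2|rs=0:2|pad=0:21 ⇒ 0x0f000000 ⇒ little 00 00 00 0f
L7: plus op=0x0:7|rd=0:2|rs=0:2|pad=0:21 ⇒ 0x00000000 ⇒ little 00 00 00 00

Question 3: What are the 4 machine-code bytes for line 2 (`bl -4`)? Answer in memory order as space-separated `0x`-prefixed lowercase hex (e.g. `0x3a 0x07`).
L2: bl op=0x58:7|imm=-4:25 ⇒ 0xb1fffffc ⇒ little fc ff ff b1

0xfc 0xff 0xff 0xb1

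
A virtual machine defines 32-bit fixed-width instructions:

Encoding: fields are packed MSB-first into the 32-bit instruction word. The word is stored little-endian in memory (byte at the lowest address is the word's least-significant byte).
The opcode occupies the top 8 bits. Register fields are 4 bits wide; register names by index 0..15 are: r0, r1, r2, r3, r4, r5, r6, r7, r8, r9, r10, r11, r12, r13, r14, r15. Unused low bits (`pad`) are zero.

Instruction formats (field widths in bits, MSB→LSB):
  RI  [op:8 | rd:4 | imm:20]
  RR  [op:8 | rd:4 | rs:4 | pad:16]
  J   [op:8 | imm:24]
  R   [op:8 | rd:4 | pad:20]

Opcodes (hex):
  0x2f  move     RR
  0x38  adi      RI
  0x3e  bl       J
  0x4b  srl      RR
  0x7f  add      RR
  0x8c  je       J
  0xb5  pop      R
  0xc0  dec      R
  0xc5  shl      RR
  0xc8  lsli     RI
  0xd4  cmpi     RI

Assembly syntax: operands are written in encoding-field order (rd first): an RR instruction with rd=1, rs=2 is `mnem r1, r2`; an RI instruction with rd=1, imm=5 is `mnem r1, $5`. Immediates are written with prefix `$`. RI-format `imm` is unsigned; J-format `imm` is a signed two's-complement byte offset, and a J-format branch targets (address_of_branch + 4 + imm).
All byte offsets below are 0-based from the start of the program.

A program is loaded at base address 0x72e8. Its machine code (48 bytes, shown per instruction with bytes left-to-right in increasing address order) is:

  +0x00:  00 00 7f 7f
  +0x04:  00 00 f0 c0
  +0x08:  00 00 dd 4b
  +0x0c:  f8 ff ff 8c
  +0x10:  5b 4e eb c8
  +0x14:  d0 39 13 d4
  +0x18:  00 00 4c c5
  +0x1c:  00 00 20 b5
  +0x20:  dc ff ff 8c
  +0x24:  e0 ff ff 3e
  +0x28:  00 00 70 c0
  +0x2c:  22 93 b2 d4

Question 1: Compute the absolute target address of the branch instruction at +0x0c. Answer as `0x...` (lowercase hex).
0x72f0

+0x0c: f8 ff ff 8c ⇒ word 0x8cfffff8 (little)
  op=0x8cfffff8>>24=0x8c ⇒ je (J)
  imm@[23:0]=0xfffff8 (s24→-8) ⇒ $-8
  target = base 0x72e8 + off 0x0c + 4 + imm -8 = 0x72f0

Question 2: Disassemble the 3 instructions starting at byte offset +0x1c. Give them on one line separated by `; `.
[1c] 00 00 20 b5 → 0xb5200000
  top 8b → 0xb5 → pop [R]
  [23:20] rd=2 = r2
[20] dc ff ff 8c → 0x8cffffdc
  top 8b → 0x8c → je [J]
  [23:0] imm=16777180 (s24→-36) = $-36
[24] e0 ff ff 3e → 0x3effffe0
  top 8b → 0x3e → bl [J]
  [23:0] imm=16777184 (s24→-32) = $-32

pop r2; je $-36; bl $-32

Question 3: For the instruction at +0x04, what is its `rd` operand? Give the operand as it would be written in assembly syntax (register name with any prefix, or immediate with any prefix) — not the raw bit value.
@+04  little-endian(00 00 f0 c0) = 0xc0f00000
  top 8b → 0xc0 → dec [R]
  rd@[23:20]=0xf ⇒ r15

r15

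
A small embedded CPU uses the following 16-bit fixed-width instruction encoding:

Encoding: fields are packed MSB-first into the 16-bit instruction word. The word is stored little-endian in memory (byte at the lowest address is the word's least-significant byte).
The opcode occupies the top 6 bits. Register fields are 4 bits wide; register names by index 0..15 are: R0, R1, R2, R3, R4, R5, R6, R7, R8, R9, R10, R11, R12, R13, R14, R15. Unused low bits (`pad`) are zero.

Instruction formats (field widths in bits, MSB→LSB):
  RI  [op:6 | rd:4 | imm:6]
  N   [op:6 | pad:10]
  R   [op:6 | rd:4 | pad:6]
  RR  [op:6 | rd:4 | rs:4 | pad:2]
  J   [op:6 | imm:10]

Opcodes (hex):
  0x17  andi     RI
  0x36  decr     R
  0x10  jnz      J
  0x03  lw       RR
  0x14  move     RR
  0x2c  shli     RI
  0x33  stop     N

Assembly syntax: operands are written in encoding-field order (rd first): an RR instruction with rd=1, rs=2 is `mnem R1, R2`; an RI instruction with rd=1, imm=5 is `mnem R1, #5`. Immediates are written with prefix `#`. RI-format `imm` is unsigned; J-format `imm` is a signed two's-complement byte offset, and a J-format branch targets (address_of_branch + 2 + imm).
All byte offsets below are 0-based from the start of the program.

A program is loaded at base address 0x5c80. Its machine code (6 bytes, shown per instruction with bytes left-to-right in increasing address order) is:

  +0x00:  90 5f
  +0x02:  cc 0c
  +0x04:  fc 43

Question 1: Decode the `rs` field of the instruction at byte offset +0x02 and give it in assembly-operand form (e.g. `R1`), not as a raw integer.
[02] cc 0c → 0x0ccc
  op=0x0ccc>>10=0x3 ⇒ lw (RR)
  [9:6] rd=3 = R3
  [5:2] rs=3 = R3

R3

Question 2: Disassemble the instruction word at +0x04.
[04] fc 43 → 0x43fc
  op=0x43fc>>10=0x10 ⇒ jnz (J)
  [9:0] imm=1020 (s10→-4) = #-4

jnz #-4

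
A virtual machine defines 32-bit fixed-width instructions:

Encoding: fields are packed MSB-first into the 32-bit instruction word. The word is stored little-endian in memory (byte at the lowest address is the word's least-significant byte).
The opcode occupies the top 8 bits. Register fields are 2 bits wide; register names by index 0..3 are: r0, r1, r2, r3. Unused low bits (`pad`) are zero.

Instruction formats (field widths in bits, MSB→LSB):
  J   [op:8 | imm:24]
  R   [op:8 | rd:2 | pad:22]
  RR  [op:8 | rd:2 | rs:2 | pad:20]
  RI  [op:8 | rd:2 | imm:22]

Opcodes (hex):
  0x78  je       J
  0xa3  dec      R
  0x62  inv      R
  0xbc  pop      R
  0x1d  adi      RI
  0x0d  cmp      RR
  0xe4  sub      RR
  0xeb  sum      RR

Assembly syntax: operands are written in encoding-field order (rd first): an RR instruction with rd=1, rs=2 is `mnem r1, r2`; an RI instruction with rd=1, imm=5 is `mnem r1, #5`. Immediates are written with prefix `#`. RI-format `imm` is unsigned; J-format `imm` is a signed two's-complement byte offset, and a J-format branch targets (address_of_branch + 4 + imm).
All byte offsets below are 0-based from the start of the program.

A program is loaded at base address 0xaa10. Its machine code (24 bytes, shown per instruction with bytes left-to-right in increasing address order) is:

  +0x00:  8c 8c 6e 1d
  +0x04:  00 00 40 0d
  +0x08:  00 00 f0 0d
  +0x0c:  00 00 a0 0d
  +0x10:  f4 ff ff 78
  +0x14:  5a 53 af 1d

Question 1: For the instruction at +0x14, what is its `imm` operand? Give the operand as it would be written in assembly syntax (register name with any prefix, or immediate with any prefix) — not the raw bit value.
#3101530

off 0x14: read 5a 53 af 1d as little → 0x1daf535a
  opcode bits[31:24]=0x1d: adi/RI
  rd@[23:22]=0x2 ⇒ r2
  imm@[21:0]=0x2f535a ⇒ #3101530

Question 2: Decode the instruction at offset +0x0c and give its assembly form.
cmp r2, r2

+0x0c: 00 00 a0 0d ⇒ word 0x0da00000 (little)
  top 8b → 0xd → cmp [RR]
  rd@[23:22]=0x2 ⇒ r2
  rs@[21:20]=0x2 ⇒ r2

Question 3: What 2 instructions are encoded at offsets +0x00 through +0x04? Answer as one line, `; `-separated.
adi r1, #3050636; cmp r1, r0

@+00  little-endian(8c 8c 6e 1d) = 0x1d6e8c8c
  op=0x1d6e8c8c>>24=0x1d ⇒ adi (RI)
  [23:22] rd=1 = r1
  [21:0] imm=3050636 = #3050636
@+04  little-endian(00 00 40 0d) = 0x0d400000
  op=0x0d400000>>24=0xd ⇒ cmp (RR)
  [23:22] rd=1 = r1
  [21:20] rs=0 = r0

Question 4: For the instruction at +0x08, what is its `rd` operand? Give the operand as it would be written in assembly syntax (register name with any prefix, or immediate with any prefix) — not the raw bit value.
+0x08: 00 00 f0 0d ⇒ word 0x0df00000 (little)
  opcode bits[31:24]=0xd: cmp/RR
  rd@[23:22]=0x3 ⇒ r3
  rs@[21:20]=0x3 ⇒ r3

r3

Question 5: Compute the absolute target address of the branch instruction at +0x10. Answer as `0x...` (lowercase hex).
off 0x10: read f4 ff ff 78 as little → 0x78fffff4
  opcode bits[31:24]=0x78: je/J
  imm@[23:0]=0xfffff4 (s24→-12) ⇒ #-12
  target = base 0xaa10 + off 0x10 + 4 + imm -12 = 0xaa18

0xaa18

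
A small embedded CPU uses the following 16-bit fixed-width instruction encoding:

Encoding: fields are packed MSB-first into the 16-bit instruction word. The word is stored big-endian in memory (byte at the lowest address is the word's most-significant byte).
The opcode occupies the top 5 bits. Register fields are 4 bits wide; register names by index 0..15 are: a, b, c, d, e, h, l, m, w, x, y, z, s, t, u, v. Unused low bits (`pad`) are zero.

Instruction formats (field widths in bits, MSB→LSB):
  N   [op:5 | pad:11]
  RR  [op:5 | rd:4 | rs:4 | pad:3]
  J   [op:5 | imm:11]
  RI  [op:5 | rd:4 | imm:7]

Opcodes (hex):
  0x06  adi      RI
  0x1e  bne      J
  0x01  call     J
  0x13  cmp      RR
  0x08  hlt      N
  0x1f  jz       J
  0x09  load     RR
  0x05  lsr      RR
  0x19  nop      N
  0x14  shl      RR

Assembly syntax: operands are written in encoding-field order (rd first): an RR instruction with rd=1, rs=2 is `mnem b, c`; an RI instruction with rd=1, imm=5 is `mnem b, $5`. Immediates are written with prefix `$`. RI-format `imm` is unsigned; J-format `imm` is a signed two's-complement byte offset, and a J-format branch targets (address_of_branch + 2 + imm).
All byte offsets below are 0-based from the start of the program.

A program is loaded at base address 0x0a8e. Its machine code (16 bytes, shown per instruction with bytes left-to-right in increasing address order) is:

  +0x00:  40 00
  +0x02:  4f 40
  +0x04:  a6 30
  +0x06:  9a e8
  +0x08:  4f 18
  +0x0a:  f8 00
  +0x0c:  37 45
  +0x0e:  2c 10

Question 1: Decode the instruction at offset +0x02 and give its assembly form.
[02] 4f 40 → 0x4f40
  top 5b → 0x9 → load [RR]
  rd: (w>>7)&0xf=0xe → u
  rs: (w>>3)&0xf=0x8 → w

load u, w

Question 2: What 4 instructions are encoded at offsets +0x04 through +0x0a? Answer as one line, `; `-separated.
[04] a6 30 → 0xa630
  op=0xa630>>11=0x14 ⇒ shl (RR)
  [10:7] rd=12 = s
  [6:3] rs=6 = l
[06] 9a e8 → 0x9ae8
  op=0x9ae8>>11=0x13 ⇒ cmp (RR)
  [10:7] rd=5 = h
  [6:3] rs=13 = t
[08] 4f 18 → 0x4f18
  op=0x4f18>>11=0x9 ⇒ load (RR)
  [10:7] rd=14 = u
  [6:3] rs=3 = d
[0a] f8 00 → 0xf800
  op=0xf800>>11=0x1f ⇒ jz (J)
  [10:0] imm=0 = $0

shl s, l; cmp h, t; load u, d; jz $0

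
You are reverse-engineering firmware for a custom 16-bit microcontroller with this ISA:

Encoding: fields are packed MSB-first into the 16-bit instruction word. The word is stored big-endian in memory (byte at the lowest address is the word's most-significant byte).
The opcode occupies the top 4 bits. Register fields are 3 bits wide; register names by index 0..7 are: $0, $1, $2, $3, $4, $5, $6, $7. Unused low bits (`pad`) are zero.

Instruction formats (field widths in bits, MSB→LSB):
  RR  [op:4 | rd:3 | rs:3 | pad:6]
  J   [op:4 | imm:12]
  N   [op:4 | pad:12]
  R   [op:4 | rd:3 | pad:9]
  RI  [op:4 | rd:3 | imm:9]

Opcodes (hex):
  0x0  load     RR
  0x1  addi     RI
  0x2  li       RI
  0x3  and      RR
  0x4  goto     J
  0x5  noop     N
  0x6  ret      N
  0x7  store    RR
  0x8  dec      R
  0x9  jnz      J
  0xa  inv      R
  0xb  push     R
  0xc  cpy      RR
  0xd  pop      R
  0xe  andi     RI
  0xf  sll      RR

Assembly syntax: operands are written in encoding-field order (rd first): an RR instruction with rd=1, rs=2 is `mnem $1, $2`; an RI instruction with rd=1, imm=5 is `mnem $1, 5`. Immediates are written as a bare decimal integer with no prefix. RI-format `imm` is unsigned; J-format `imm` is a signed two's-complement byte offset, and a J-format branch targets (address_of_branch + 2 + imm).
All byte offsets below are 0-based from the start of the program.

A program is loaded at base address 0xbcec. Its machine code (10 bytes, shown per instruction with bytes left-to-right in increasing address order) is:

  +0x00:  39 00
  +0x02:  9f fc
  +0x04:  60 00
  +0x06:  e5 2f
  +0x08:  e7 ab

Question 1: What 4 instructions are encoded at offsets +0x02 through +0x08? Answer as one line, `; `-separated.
[02] 9f fc → 0x9ffc
  opcode bits[15:12]=0x9: jnz/J
  imm: (w>>0)&0xfff=0xffc (s12→-4) → -4
[04] 60 00 → 0x6000
  opcode bits[15:12]=0x6: ret/N
[06] e5 2f → 0xe52f
  opcode bits[15:12]=0xe: andi/RI
  rd: (w>>9)&0x7=0x2 → $2
  imm: (w>>0)&0x1ff=0x12f → 303
[08] e7 ab → 0xe7ab
  opcode bits[15:12]=0xe: andi/RI
  rd: (w>>9)&0x7=0x3 → $3
  imm: (w>>0)&0x1ff=0x1ab → 427

jnz -4; ret; andi $2, 303; andi $3, 427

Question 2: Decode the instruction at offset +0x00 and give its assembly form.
@+00  big-endian(39 00) = 0x3900
  top 4b → 0x3 → and [RR]
  rd@[11:9]=0x4 ⇒ $4
  rs@[8:6]=0x4 ⇒ $4

and $4, $4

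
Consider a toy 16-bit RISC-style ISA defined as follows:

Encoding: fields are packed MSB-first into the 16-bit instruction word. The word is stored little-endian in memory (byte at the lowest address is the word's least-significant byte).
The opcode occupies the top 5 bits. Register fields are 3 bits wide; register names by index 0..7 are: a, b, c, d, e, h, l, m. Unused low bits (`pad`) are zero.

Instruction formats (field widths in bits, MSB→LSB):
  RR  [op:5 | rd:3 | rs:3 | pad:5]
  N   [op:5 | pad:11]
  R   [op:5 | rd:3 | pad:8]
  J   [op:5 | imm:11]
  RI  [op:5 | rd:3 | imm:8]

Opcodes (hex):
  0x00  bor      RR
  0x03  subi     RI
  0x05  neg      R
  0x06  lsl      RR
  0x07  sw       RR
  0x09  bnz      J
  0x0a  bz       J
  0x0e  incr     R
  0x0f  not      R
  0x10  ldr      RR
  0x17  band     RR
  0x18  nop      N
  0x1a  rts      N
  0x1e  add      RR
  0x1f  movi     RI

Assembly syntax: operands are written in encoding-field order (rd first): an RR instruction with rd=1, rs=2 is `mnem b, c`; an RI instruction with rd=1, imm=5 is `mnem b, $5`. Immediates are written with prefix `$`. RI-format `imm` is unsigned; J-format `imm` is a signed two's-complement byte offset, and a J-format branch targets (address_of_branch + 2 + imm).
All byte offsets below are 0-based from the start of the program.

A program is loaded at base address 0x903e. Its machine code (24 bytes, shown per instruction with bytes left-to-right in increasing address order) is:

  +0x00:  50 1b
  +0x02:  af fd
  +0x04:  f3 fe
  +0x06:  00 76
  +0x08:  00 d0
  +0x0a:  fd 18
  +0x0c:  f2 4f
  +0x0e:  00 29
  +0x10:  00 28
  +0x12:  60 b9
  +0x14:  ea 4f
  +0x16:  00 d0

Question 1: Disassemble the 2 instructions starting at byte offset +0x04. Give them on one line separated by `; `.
movi l, $243; incr l

+0x04: f3 fe ⇒ word 0xfef3 (little)
  op=0xfef3>>11=0x1f ⇒ movi (RI)
  [10:8] rd=6 = l
  [7:0] imm=243 = $243
+0x06: 00 76 ⇒ word 0x7600 (little)
  op=0x7600>>11=0xe ⇒ incr (R)
  [10:8] rd=6 = l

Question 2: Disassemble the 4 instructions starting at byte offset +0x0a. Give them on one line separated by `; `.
@+0a  little-endian(fd 18) = 0x18fd
  opcode bits[15:11]=0x3: subi/RI
  rd: (w>>8)&0x7=0x0 → a
  imm: (w>>0)&0xff=0xfd → $253
@+0c  little-endian(f2 4f) = 0x4ff2
  opcode bits[15:11]=0x9: bnz/J
  imm: (w>>0)&0x7ff=0x7f2 (s11→-14) → $-14
@+0e  little-endian(00 29) = 0x2900
  opcode bits[15:11]=0x5: neg/R
  rd: (w>>8)&0x7=0x1 → b
@+10  little-endian(00 28) = 0x2800
  opcode bits[15:11]=0x5: neg/R
  rd: (w>>8)&0x7=0x0 → a

subi a, $253; bnz $-14; neg b; neg a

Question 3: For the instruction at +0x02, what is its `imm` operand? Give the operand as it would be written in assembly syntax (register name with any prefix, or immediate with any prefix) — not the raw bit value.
$175

+0x02: af fd ⇒ word 0xfdaf (little)
  op=0xfdaf>>11=0x1f ⇒ movi (RI)
  rd: (w>>8)&0x7=0x5 → h
  imm: (w>>0)&0xff=0xaf → $175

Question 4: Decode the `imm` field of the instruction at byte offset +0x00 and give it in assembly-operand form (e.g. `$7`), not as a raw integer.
$80

[00] 50 1b → 0x1b50
  opcode bits[15:11]=0x3: subi/RI
  [10:8] rd=3 = d
  [7:0] imm=80 = $80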